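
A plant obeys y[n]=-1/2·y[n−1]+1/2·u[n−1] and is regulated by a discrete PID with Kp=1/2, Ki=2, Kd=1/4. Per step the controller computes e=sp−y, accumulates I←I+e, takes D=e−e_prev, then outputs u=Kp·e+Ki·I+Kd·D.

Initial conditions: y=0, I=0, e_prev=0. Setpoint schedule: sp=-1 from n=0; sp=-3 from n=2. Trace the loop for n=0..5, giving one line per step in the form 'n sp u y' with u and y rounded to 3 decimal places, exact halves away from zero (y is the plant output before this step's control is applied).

0 -1 -2.750 0.000
1 -1 -0.719 -1.375
2 -3 -10.496 0.328
3 -3 -0.441 -5.412
4 -3 -18.770 2.486
5 -3 8.295 -10.628

(exact arithmetic carried between steps; '≈' marks a value shown rounded to 6 d.p. or computed from one; I and e_prev carry over from the previous line; the table rounds u and y to 3 d.p., halves away from zero)
n=0: y=0, sp=-1, e=sp−y=-1; I=-1, D=e−e_prev=-1; u=1/2·(-1)+2·(-1)+1/4·(-1)=-2.75; next y=-1/2·0+1/2·(-2.75)=-1.375
n=1: y=-1.375, sp=-1, e=sp−y=0.375; I=-0.625, D=e−e_prev=1.375; u=1/2·0.375+2·(-0.625)+1/4·1.375=-0.71875; next y=-1/2·(-1.375)+1/2·(-0.71875)=0.328125
n=2: y=0.328125, sp=-3, e=sp−y=-3.328125; I=-3.953125, D=e−e_prev=-3.703125; u=1/2·(-3.328125)+2·(-3.953125)+1/4·(-3.703125)≈-10.496094; next y=-1/2·0.328125+1/2·(-10.496094)≈-5.412109
n=3: y≈-5.412109, sp=-3, e=sp−y≈2.412109; I≈-1.541016, D=e−e_prev≈5.740234; u=1/2·2.412109+2·(-1.541016)+1/4·5.740234≈-0.440918; next y=-1/2·(-5.412109)+1/2·(-0.440918)≈2.485596
n=4: y≈2.485596, sp=-3, e=sp−y≈-5.485596; I≈-7.026611, D=e−e_prev≈-7.897705; u=1/2·(-5.485596)+2·(-7.026611)+1/4·(-7.897705)≈-18.770447; next y=-1/2·2.485596+1/2·(-18.770447)≈-10.628021
n=5: y≈-10.628021, sp=-3, e=sp−y≈7.628021; I≈0.601410, D=e−e_prev≈13.113617; u=1/2·7.628021+2·0.601410+1/4·13.113617≈8.295235; next y=-1/2·(-10.628021)+1/2·8.295235≈9.461628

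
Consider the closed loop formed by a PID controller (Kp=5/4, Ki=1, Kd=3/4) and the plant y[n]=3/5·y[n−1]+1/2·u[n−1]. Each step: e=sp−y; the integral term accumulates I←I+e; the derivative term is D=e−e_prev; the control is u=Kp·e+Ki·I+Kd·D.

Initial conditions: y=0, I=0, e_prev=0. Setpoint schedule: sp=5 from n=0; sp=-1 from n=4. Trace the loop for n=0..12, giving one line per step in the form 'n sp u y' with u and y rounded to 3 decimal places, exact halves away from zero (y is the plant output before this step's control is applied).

(exact arithmetic carried between steps; '≈' marks a value shown rounded to 6 d.p. or computed from one; I and e_prev carry over from the previous line; the table rounds u and y to 3 d.p., halves away from zero)
n=0: y=0, sp=5, e=sp−y=5; I=5, D=e−e_prev=5; u=5/4·5+1·5+3/4·5=15; next y=3/5·0+1/2·15=7.5
n=1: y=7.5, sp=5, e=sp−y=-2.5; I=2.5, D=e−e_prev=-7.5; u=5/4·(-2.5)+1·2.5+3/4·(-7.5)=-6.25; next y=3/5·7.5+1/2·(-6.25)=1.375
n=2: y=1.375, sp=5, e=sp−y=3.625; I=6.125, D=e−e_prev=6.125; u=5/4·3.625+1·6.125+3/4·6.125=15.25; next y=3/5·1.375+1/2·15.25=8.45
n=3: y=8.45, sp=5, e=sp−y=-3.45; I=2.675, D=e−e_prev=-7.075; u=5/4·(-3.45)+1·2.675+3/4·(-7.075)=-6.94375; next y=3/5·8.45+1/2·(-6.94375)=1.598125
n=4: y=1.598125, sp=-1, e=sp−y=-2.598125; I=0.076875, D=e−e_prev=0.851875; u=5/4·(-2.598125)+1·0.076875+3/4·0.851875=-2.531875; next y=3/5·1.598125+1/2·(-2.531875)≈-0.307063
n=5: y≈-0.307063, sp=-1, e=sp−y≈-0.692938; I≈-0.616063, D=e−e_prev≈1.905188; u=5/4·(-0.692938)+1·(-0.616063)+3/4·1.905188≈-0.053344; next y=3/5·(-0.307063)+1/2·(-0.053344)≈-0.210909
n=6: y≈-0.210909, sp=-1, e=sp−y≈-0.789091; I≈-1.405153, D=e−e_prev≈-0.096153; u=5/4·(-0.789091)+1·(-1.405153)+3/4·(-0.096153)≈-2.463631; next y=3/5·(-0.210909)+1/2·(-2.463631)≈-1.358361
n=7: y≈-1.358361, sp=-1, e=sp−y≈0.358361; I≈-1.046792, D=e−e_prev≈1.147452; u=5/4·0.358361+1·(-1.046792)+3/4·1.147452≈0.261749; next y=3/5·(-1.358361)+1/2·0.261749≈-0.684142
n=8: y≈-0.684142, sp=-1, e=sp−y≈-0.315858; I≈-1.362649, D=e−e_prev≈-0.674219; u=5/4·(-0.315858)+1·(-1.362649)+3/4·(-0.674219)≈-2.263135; next y=3/5·(-0.684142)+1/2·(-2.263135)≈-1.542053
n=9: y≈-1.542053, sp=-1, e=sp−y≈0.542053; I≈-0.820596, D=e−e_prev≈0.857911; u=5/4·0.542053+1·(-0.820596)+3/4·0.857911≈0.500403; next y=3/5·(-1.542053)+1/2·0.500403≈-0.675030
n=10: y≈-0.675030, sp=-1, e=sp−y≈-0.324970; I≈-1.145566, D=e−e_prev≈-0.867023; u=5/4·(-0.324970)+1·(-1.145566)+3/4·(-0.867023)≈-2.202045; next y=3/5·(-0.675030)+1/2·(-2.202045)≈-1.506041
n=11: y≈-1.506041, sp=-1, e=sp−y≈0.506041; I≈-0.639525, D=e−e_prev≈0.831011; u=5/4·0.506041+1·(-0.639525)+3/4·0.831011≈0.616284; next y=3/5·(-1.506041)+1/2·0.616284≈-0.595483
n=12: y≈-0.595483, sp=-1, e=sp−y≈-0.404517; I≈-1.044043, D=e−e_prev≈-0.910558; u=5/4·(-0.404517)+1·(-1.044043)+3/4·(-0.910558)≈-2.232608; next y=3/5·(-0.595483)+1/2·(-2.232608)≈-1.473594

0 5 15.000 0.000
1 5 -6.250 7.500
2 5 15.250 1.375
3 5 -6.944 8.450
4 -1 -2.532 1.598
5 -1 -0.053 -0.307
6 -1 -2.464 -0.211
7 -1 0.262 -1.358
8 -1 -2.263 -0.684
9 -1 0.500 -1.542
10 -1 -2.202 -0.675
11 -1 0.616 -1.506
12 -1 -2.233 -0.595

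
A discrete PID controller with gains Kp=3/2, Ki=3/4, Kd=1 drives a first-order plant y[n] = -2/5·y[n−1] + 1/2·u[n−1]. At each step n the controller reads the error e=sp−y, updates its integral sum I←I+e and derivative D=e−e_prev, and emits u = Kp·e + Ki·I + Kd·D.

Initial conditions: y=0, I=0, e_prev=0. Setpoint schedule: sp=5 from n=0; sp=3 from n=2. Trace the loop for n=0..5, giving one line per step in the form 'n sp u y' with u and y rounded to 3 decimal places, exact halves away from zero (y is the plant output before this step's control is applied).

(exact arithmetic carried between steps; '≈' marks a value shown rounded to 6 d.p. or computed from one; I and e_prev carry over from the previous line; the table rounds u and y to 3 d.p., halves away from zero)
n=0: y=0, sp=5, e=sp−y=5; I=5, D=e−e_prev=5; u=3/2·5+3/4·5+1·5=16.25; next y=-2/5·0+1/2·16.25=8.125
n=1: y=8.125, sp=5, e=sp−y=-3.125; I=1.875, D=e−e_prev=-8.125; u=3/2·(-3.125)+3/4·1.875+1·(-8.125)=-11.40625; next y=-2/5·8.125+1/2·(-11.40625)=-8.953125
n=2: y=-8.953125, sp=3, e=sp−y=11.953125; I=13.828125, D=e−e_prev=15.078125; u=3/2·11.953125+3/4·13.828125+1·15.078125≈43.378906; next y=-2/5·(-8.953125)+1/2·43.378906≈25.270703
n=3: y≈25.270703, sp=3, e=sp−y≈-22.270703; I≈-8.442578, D=e−e_prev≈-34.223828; u=3/2·(-22.270703)+3/4·(-8.442578)+1·(-34.223828)≈-73.961816; next y=-2/5·25.270703+1/2·(-73.961816)≈-47.089189
n=4: y≈-47.089189, sp=3, e=sp−y≈50.089189; I≈41.646611, D=e−e_prev≈72.359893; u=3/2·50.089189+3/4·41.646611+1·72.359893≈178.728635; next y=-2/5·(-47.089189)+1/2·178.728635≈108.199993
n=5: y≈108.199993, sp=3, e=sp−y≈-105.199993; I≈-63.553382, D=e−e_prev≈-155.289183; u=3/2·(-105.199993)+3/4·(-63.553382)+1·(-155.289183)≈-360.754210; next y=-2/5·108.199993+1/2·(-360.754210)≈-223.657102

0 5 16.250 0.000
1 5 -11.406 8.125
2 3 43.379 -8.953
3 3 -73.962 25.271
4 3 178.729 -47.089
5 3 -360.754 108.200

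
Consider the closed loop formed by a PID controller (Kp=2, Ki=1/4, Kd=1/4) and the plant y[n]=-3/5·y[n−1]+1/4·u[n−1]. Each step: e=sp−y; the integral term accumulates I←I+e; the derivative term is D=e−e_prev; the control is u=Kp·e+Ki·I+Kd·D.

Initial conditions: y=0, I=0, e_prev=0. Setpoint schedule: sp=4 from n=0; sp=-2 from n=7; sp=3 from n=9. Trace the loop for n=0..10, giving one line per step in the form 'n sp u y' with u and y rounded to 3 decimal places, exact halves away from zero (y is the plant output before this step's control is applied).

0 4 10.000 0.000
1 4 3.750 2.500
2 4 12.406 -0.563
3 4 2.777 3.439
4 4 15.938 -1.369
5 4 0.641 4.806
6 4 20.807 -2.723
7 -2 -18.293 6.836
8 -2 22.164 -8.675
9 3 -16.096 10.746
10 3 38.616 -10.471

(exact arithmetic carried between steps; '≈' marks a value shown rounded to 6 d.p. or computed from one; I and e_prev carry over from the previous line; the table rounds u and y to 3 d.p., halves away from zero)
n=0: y=0, sp=4, e=sp−y=4; I=4, D=e−e_prev=4; u=2·4+1/4·4+1/4·4=10; next y=-3/5·0+1/4·10=2.5
n=1: y=2.5, sp=4, e=sp−y=1.5; I=5.5, D=e−e_prev=-2.5; u=2·1.5+1/4·5.5+1/4·(-2.5)=3.75; next y=-3/5·2.5+1/4·3.75=-0.5625
n=2: y=-0.5625, sp=4, e=sp−y=4.5625; I=10.0625, D=e−e_prev=3.0625; u=2·4.5625+1/4·10.0625+1/4·3.0625=12.40625; next y=-3/5·(-0.5625)+1/4·12.40625≈3.439063
n=3: y≈3.439063, sp=4, e=sp−y≈0.560938; I≈10.623438, D=e−e_prev≈-4.001563; u=2·0.560938+1/4·10.623438+1/4·(-4.001563)≈2.777344; next y=-3/5·3.439063+1/4·2.777344≈-1.369102
n=4: y≈-1.369102, sp=4, e=sp−y≈5.369102; I≈15.992539, D=e−e_prev≈4.808164; u=2·5.369102+1/4·15.992539+1/4·4.808164≈15.938379; next y=-3/5·(-1.369102)+1/4·15.938379≈4.806056
n=5: y≈4.806056, sp=4, e=sp−y≈-0.806056; I≈15.186483, D=e−e_prev≈-6.175157; u=2·(-0.806056)+1/4·15.186483+1/4·(-6.175157)≈0.640720; next y=-3/5·4.806056+1/4·0.640720≈-2.723453
n=6: y≈-2.723453, sp=4, e=sp−y≈6.723453; I≈21.909937, D=e−e_prev≈7.529509; u=2·6.723453+1/4·21.909937+1/4·7.529509≈20.806768; next y=-3/5·(-2.723453)+1/4·20.806768≈6.835764
n=7: y≈6.835764, sp=-2, e=sp−y≈-8.835764; I≈13.074173, D=e−e_prev≈-15.559217; u=2·(-8.835764)+1/4·13.074173+1/4·(-15.559217)≈-18.292789; next y=-3/5·6.835764+1/4·(-18.292789)≈-8.674656
n=8: y≈-8.674656, sp=-2, e=sp−y≈6.674656; I≈19.748828, D=e−e_prev≈15.510420; u=2·6.674656+1/4·19.748828+1/4·15.510420≈22.164124; next y=-3/5·(-8.674656)+1/4·22.164124≈10.745824
n=9: y≈10.745824, sp=3, e=sp−y≈-7.745824; I≈12.003004, D=e−e_prev≈-14.420480; u=2·(-7.745824)+1/4·12.003004+1/4·(-14.420480)≈-16.096018; next y=-3/5·10.745824+1/4·(-16.096018)≈-10.471499
n=10: y≈-10.471499, sp=3, e=sp−y≈13.471499; I≈25.474503, D=e−e_prev≈21.217323; u=2·13.471499+1/4·25.474503+1/4·21.217323≈38.615955; next y=-3/5·(-10.471499)+1/4·38.615955≈15.936888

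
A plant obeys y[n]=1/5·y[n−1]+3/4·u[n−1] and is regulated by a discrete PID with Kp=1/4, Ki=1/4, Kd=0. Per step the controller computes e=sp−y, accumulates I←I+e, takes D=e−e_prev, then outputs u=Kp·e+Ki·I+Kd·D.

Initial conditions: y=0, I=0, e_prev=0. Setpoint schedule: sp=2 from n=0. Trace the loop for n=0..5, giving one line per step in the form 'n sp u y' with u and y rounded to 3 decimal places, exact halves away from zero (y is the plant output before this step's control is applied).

(exact arithmetic carried between steps; '≈' marks a value shown rounded to 6 d.p. or computed from one; I and e_prev carry over from the previous line; the table rounds u and y to 3 d.p., halves away from zero)
n=0: y=0, sp=2, e=sp−y=2; I=2, D=e−e_prev=2; u=1/4·2+1/4·2+0·2=1; next y=1/5·0+3/4·1=0.75
n=1: y=0.75, sp=2, e=sp−y=1.25; I=3.25, D=e−e_prev=-0.75; u=1/4·1.25+1/4·3.25+0·(-0.75)=1.125; next y=1/5·0.75+3/4·1.125=0.99375
n=2: y=0.99375, sp=2, e=sp−y=1.00625; I=4.25625, D=e−e_prev=-0.24375; u=1/4·1.00625+1/4·4.25625+0·(-0.24375)=1.315625; next y=1/5·0.99375+3/4·1.315625≈1.185469
n=3: y≈1.185469, sp=2, e=sp−y≈0.814531; I≈5.070781, D=e−e_prev≈-0.191719; u=1/4·0.814531+1/4·5.070781+0·(-0.191719)≈1.471328; next y=1/5·1.185469+3/4·1.471328≈1.340590
n=4: y≈1.340590, sp=2, e=sp−y≈0.659410; I≈5.730191, D=e−e_prev≈-0.155121; u=1/4·0.659410+1/4·5.730191+0·(-0.155121)≈1.597400; next y=1/5·1.340590+3/4·1.597400≈1.466168
n=5: y≈1.466168, sp=2, e=sp−y≈0.533832; I≈6.264023, D=e−e_prev≈-0.125578; u=1/4·0.533832+1/4·6.264023+0·(-0.125578)≈1.699464; next y=1/5·1.466168+3/4·1.699464≈1.567831

0 2 1.000 0.000
1 2 1.125 0.750
2 2 1.316 0.994
3 2 1.471 1.185
4 2 1.597 1.341
5 2 1.699 1.466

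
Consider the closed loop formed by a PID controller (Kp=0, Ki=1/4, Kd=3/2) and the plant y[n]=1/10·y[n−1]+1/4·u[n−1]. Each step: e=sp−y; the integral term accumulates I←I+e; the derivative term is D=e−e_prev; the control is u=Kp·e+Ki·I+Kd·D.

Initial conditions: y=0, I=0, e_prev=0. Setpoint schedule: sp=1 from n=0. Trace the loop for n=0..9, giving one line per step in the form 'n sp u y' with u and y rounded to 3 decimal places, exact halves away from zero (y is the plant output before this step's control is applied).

0 1 1.750 0.000
1 1 -0.266 0.438
2 1 1.337 -0.023
3 1 0.282 0.332
4 1 1.380 0.104
5 1 0.821 0.355
6 1 1.560 0.241
7 1 1.275 0.414
8 1 1.776 0.360
9 1 1.645 0.480

(exact arithmetic carried between steps; '≈' marks a value shown rounded to 6 d.p. or computed from one; I and e_prev carry over from the previous line; the table rounds u and y to 3 d.p., halves away from zero)
n=0: y=0, sp=1, e=sp−y=1; I=1, D=e−e_prev=1; u=0·1+1/4·1+3/2·1=1.75; next y=1/10·0+1/4·1.75=0.4375
n=1: y=0.4375, sp=1, e=sp−y=0.5625; I=1.5625, D=e−e_prev=-0.4375; u=0·0.5625+1/4·1.5625+3/2·(-0.4375)=-0.265625; next y=1/10·0.4375+1/4·(-0.265625)≈-0.022656
n=2: y≈-0.022656, sp=1, e=sp−y≈1.022656; I≈2.585156, D=e−e_prev≈0.460156; u=0·1.022656+1/4·2.585156+3/2·0.460156≈1.336523; next y=1/10·(-0.022656)+1/4·1.336523≈0.331865
n=3: y≈0.331865, sp=1, e=sp−y≈0.668135; I≈3.253291, D=e−e_prev≈-0.354521; u=0·0.668135+1/4·3.253291+3/2·(-0.354521)≈0.281541; next y=1/10·0.331865+1/4·0.281541≈0.103572
n=4: y≈0.103572, sp=1, e=sp−y≈0.896428; I≈4.149719, D=e−e_prev≈0.228294; u=0·0.896428+1/4·4.149719+3/2·0.228294≈1.379870; next y=1/10·0.103572+1/4·1.379870≈0.355325
n=5: y≈0.355325, sp=1, e=sp−y≈0.644675; I≈4.794395, D=e−e_prev≈-0.251753; u=0·0.644675+1/4·4.794395+3/2·(-0.251753)≈0.820969; next y=1/10·0.355325+1/4·0.820969≈0.240775
n=6: y≈0.240775, sp=1, e=sp−y≈0.759225; I≈5.553620, D=e−e_prev≈0.114550; u=0·0.759225+1/4·5.553620+3/2·0.114550≈1.560230; next y=1/10·0.240775+1/4·1.560230≈0.414135
n=7: y≈0.414135, sp=1, e=sp−y≈0.585865; I≈6.139485, D=e−e_prev≈-0.173360; u=0·0.585865+1/4·6.139485+3/2·(-0.173360)≈1.274831; next y=1/10·0.414135+1/4·1.274831≈0.360121
n=8: y≈0.360121, sp=1, e=sp−y≈0.639879; I≈6.779364, D=e−e_prev≈0.054014; u=0·0.639879+1/4·6.779364+3/2·0.054014≈1.775862; next y=1/10·0.360121+1/4·1.775862≈0.479978
n=9: y≈0.479978, sp=1, e=sp−y≈0.520022; I≈7.299386, D=e−e_prev≈-0.119856; u=0·0.520022+1/4·7.299386+3/2·(-0.119856)≈1.645062; next y=1/10·0.479978+1/4·1.645062≈0.459263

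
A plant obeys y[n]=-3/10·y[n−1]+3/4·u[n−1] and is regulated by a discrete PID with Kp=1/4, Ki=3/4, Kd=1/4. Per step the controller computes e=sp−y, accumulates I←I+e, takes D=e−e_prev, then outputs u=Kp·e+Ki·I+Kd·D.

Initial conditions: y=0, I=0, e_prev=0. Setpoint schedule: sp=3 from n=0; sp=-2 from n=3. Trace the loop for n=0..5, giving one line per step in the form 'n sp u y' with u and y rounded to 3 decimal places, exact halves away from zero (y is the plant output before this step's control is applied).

0 3 3.750 0.000
1 3 1.734 2.813
2 3 5.522 0.457
3 -2 -3.844 4.005
4 -2 3.901 -4.084
5 -2 -6.852 4.151

(exact arithmetic carried between steps; '≈' marks a value shown rounded to 6 d.p. or computed from one; I and e_prev carry over from the previous line; the table rounds u and y to 3 d.p., halves away from zero)
n=0: y=0, sp=3, e=sp−y=3; I=3, D=e−e_prev=3; u=1/4·3+3/4·3+1/4·3=3.75; next y=-3/10·0+3/4·3.75=2.8125
n=1: y=2.8125, sp=3, e=sp−y=0.1875; I=3.1875, D=e−e_prev=-2.8125; u=1/4·0.1875+3/4·3.1875+1/4·(-2.8125)=1.734375; next y=-3/10·2.8125+3/4·1.734375≈0.457031
n=2: y≈0.457031, sp=3, e=sp−y≈2.542969; I≈5.730469, D=e−e_prev≈2.355469; u=1/4·2.542969+3/4·5.730469+1/4·2.355469≈5.522461; next y=-3/10·0.457031+3/4·5.522461≈4.004736
n=3: y≈4.004736, sp=-2, e=sp−y≈-6.004736; I≈-0.274268, D=e−e_prev≈-8.547705; u=1/4·(-6.004736)+3/4·(-0.274268)+1/4·(-8.547705)≈-3.843811; next y=-3/10·4.004736+3/4·(-3.843811)≈-4.084279
n=4: y≈-4.084279, sp=-2, e=sp−y≈2.084279; I≈1.810012, D=e−e_prev≈8.089016; u=1/4·2.084279+3/4·1.810012+1/4·8.089016≈3.900832; next y=-3/10·(-4.084279)+3/4·3.900832≈4.150908
n=5: y≈4.150908, sp=-2, e=sp−y≈-6.150908; I≈-4.340896, D=e−e_prev≈-8.235187; u=1/4·(-6.150908)+3/4·(-4.340896)+1/4·(-8.235187)≈-6.852196; next y=-3/10·4.150908+3/4·(-6.852196)≈-6.384420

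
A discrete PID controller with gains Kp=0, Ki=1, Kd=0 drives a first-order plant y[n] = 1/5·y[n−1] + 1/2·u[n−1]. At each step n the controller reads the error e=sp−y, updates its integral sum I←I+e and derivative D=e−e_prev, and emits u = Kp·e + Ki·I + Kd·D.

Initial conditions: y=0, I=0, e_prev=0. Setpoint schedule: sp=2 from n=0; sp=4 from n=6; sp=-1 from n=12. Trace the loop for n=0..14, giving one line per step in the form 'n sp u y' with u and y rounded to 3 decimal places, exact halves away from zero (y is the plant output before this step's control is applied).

(exact arithmetic carried between steps; '≈' marks a value shown rounded to 6 d.p. or computed from one; I and e_prev carry over from the previous line; the table rounds u and y to 3 d.p., halves away from zero)
n=0: y=0, sp=2, e=sp−y=2; I=2, D=e−e_prev=2; u=0·2+1·2+0·2=2; next y=1/5·0+1/2·2=1
n=1: y=1, sp=2, e=sp−y=1; I=3, D=e−e_prev=-1; u=0·1+1·3+0·(-1)=3; next y=1/5·1+1/2·3=1.7
n=2: y=1.7, sp=2, e=sp−y=0.3; I=3.3, D=e−e_prev=-0.7; u=0·0.3+1·3.3+0·(-0.7)=3.3; next y=1/5·1.7+1/2·3.3=1.99
n=3: y=1.99, sp=2, e=sp−y=0.01; I=3.31, D=e−e_prev=-0.29; u=0·0.01+1·3.31+0·(-0.29)=3.31; next y=1/5·1.99+1/2·3.31=2.053
n=4: y=2.053, sp=2, e=sp−y=-0.053; I=3.257, D=e−e_prev=-0.063; u=0·(-0.053)+1·3.257+0·(-0.063)=3.257; next y=1/5·2.053+1/2·3.257=2.0391
n=5: y=2.0391, sp=2, e=sp−y=-0.0391; I=3.2179, D=e−e_prev=0.0139; u=0·(-0.0391)+1·3.2179+0·0.0139=3.2179; next y=1/5·2.0391+1/2·3.2179=2.01677
n=6: y=2.01677, sp=4, e=sp−y=1.98323; I=5.20113, D=e−e_prev=2.02233; u=0·1.98323+1·5.20113+0·2.02233=5.20113; next y=1/5·2.01677+1/2·5.20113=3.003919
n=7: y=3.003919, sp=4, e=sp−y=0.996081; I=6.197211, D=e−e_prev=-0.987149; u=0·0.996081+1·6.197211+0·(-0.987149)=6.197211; next y=1/5·3.003919+1/2·6.197211≈3.699389
n=8: y≈3.699389, sp=4, e=sp−y≈0.300611; I≈6.497822, D=e−e_prev≈-0.695470; u=0·0.300611+1·6.497822+0·(-0.695470)≈6.497822; next y=1/5·3.699389+1/2·6.497822≈3.988789
n=9: y≈3.988789, sp=4, e=sp−y≈0.011211; I≈6.509033, D=e−e_prev≈-0.289399; u=0·0.011211+1·6.509033+0·(-0.289399)≈6.509033; next y=1/5·3.988789+1/2·6.509033≈4.052274
n=10: y≈4.052274, sp=4, e=sp−y≈-0.052274; I≈6.456759, D=e−e_prev≈-0.063486; u=0·(-0.052274)+1·6.456759+0·(-0.063486)≈6.456759; next y=1/5·4.052274+1/2·6.456759≈4.038834
n=11: y≈4.038834, sp=4, e=sp−y≈-0.038834; I≈6.417925, D=e−e_prev≈0.013440; u=0·(-0.038834)+1·6.417925+0·0.013440≈6.417925; next y=1/5·4.038834+1/2·6.417925≈4.016729
n=12: y≈4.016729, sp=-1, e=sp−y≈-5.016729; I≈1.401195, D=e−e_prev≈-4.977895; u=0·(-5.016729)+1·1.401195+0·(-4.977895)≈1.401195; next y=1/5·4.016729+1/2·1.401195≈1.503944
n=13: y≈1.503944, sp=-1, e=sp−y≈-2.503944; I≈-1.102748, D=e−e_prev≈2.512786; u=0·(-2.503944)+1·(-1.102748)+0·2.512786≈-1.102748; next y=1/5·1.503944+1/2·(-1.102748)≈-0.250585
n=14: y≈-0.250585, sp=-1, e=sp−y≈-0.749415; I≈-1.852163, D=e−e_prev≈1.754529; u=0·(-0.749415)+1·(-1.852163)+0·1.754529≈-1.852163; next y=1/5·(-0.250585)+1/2·(-1.852163)≈-0.976198

0 2 2.000 0.000
1 2 3.000 1.000
2 2 3.300 1.700
3 2 3.310 1.990
4 2 3.257 2.053
5 2 3.218 2.039
6 4 5.201 2.017
7 4 6.197 3.004
8 4 6.498 3.699
9 4 6.509 3.989
10 4 6.457 4.052
11 4 6.418 4.039
12 -1 1.401 4.017
13 -1 -1.103 1.504
14 -1 -1.852 -0.251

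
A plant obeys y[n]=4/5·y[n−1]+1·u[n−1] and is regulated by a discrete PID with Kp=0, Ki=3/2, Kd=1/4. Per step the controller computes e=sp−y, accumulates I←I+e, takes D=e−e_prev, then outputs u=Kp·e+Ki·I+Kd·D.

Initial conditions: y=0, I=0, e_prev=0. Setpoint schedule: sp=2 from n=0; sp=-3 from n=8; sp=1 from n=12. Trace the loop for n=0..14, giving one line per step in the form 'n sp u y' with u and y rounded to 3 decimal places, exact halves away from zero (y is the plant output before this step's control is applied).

0 2 3.500 0.000
1 2 -0.125 3.500
2 2 -0.056 2.675
3 2 -0.240 2.084
4 2 0.636 1.427
5 2 0.718 1.777
6 2 0.505 2.140
7 2 0.251 2.217
8 -3 -8.468 2.025
9 -3 0.725 -6.849
10 -3 0.614 -4.754
11 -3 1.030 -3.189
12 1 5.786 -1.521
13 1 -1.673 4.569
14 1 -0.977 1.982

(exact arithmetic carried between steps; '≈' marks a value shown rounded to 6 d.p. or computed from one; I and e_prev carry over from the previous line; the table rounds u and y to 3 d.p., halves away from zero)
n=0: y=0, sp=2, e=sp−y=2; I=2, D=e−e_prev=2; u=0·2+3/2·2+1/4·2=3.5; next y=4/5·0+1·3.5=3.5
n=1: y=3.5, sp=2, e=sp−y=-1.5; I=0.5, D=e−e_prev=-3.5; u=0·(-1.5)+3/2·0.5+1/4·(-3.5)=-0.125; next y=4/5·3.5+1·(-0.125)=2.675
n=2: y=2.675, sp=2, e=sp−y=-0.675; I=-0.175, D=e−e_prev=0.825; u=0·(-0.675)+3/2·(-0.175)+1/4·0.825=-0.05625; next y=4/5·2.675+1·(-0.05625)=2.08375
n=3: y=2.08375, sp=2, e=sp−y=-0.08375; I=-0.25875, D=e−e_prev=0.59125; u=0·(-0.08375)+3/2·(-0.25875)+1/4·0.59125≈-0.240313; next y=4/5·2.08375+1·(-0.240313)≈1.426688
n=4: y≈1.426688, sp=2, e=sp−y≈0.573313; I≈0.314563, D=e−e_prev≈0.657063; u=0·0.573313+3/2·0.314563+1/4·0.657063≈0.636109; next y=4/5·1.426688+1·0.636109≈1.777459
n=5: y≈1.777459, sp=2, e=sp−y≈0.222541; I≈0.537103, D=e−e_prev≈-0.350772; u=0·0.222541+3/2·0.537103+1/4·(-0.350772)≈0.717962; next y=4/5·1.777459+1·0.717962≈2.139929
n=6: y≈2.139929, sp=2, e=sp−y≈-0.139929; I≈0.397174, D=e−e_prev≈-0.362470; u=0·(-0.139929)+3/2·0.397174+1/4·(-0.362470)≈0.505143; next y=4/5·2.139929+1·0.505143≈2.217087
n=7: y≈2.217087, sp=2, e=sp−y≈-0.217087; I≈0.180087, D=e−e_prev≈-0.077158; u=0·(-0.217087)+3/2·0.180087+1/4·(-0.077158)≈0.250841; next y=4/5·2.217087+1·0.250841≈2.024511
n=8: y≈2.024511, sp=-3, e=sp−y≈-5.024511; I≈-4.844424, D=e−e_prev≈-4.807424; u=0·(-5.024511)+3/2·(-4.844424)+1/4·(-4.807424)≈-8.468491; next y=4/5·2.024511+1·(-8.468491)≈-6.848883
n=9: y≈-6.848883, sp=-3, e=sp−y≈3.848883; I≈-0.995541, D=e−e_prev≈8.873394; u=0·3.848883+3/2·(-0.995541)+1/4·8.873394≈0.725037; next y=4/5·(-6.848883)+1·0.725037≈-4.754069
n=10: y≈-4.754069, sp=-3, e=sp−y≈1.754069; I≈0.758528, D=e−e_prev≈-2.094814; u=0·1.754069+3/2·0.758528+1/4·(-2.094814)≈0.614089; next y=4/5·(-4.754069)+1·0.614089≈-3.189166
n=11: y≈-3.189166, sp=-3, e=sp−y≈0.189166; I≈0.947695, D=e−e_prev≈-1.564903; u=0·0.189166+3/2·0.947695+1/4·(-1.564903)≈1.030316; next y=4/5·(-3.189166)+1·1.030316≈-1.521017
n=12: y≈-1.521017, sp=1, e=sp−y≈2.521017; I≈3.468711, D=e−e_prev≈2.331851; u=0·2.521017+3/2·3.468711+1/4·2.331851≈5.786030; next y=4/5·(-1.521017)+1·5.786030≈4.569216
n=13: y≈4.569216, sp=1, e=sp−y≈-3.569216; I≈-0.100505, D=e−e_prev≈-6.090233; u=0·(-3.569216)+3/2·(-0.100505)+1/4·(-6.090233)≈-1.673316; next y=4/5·4.569216+1·(-1.673316)≈1.982057
n=14: y≈1.982057, sp=1, e=sp−y≈-0.982057; I≈-1.082562, D=e−e_prev≈2.587159; u=0·(-0.982057)+3/2·(-1.082562)+1/4·2.587159≈-0.977054; next y=4/5·1.982057+1·(-0.977054)≈0.608592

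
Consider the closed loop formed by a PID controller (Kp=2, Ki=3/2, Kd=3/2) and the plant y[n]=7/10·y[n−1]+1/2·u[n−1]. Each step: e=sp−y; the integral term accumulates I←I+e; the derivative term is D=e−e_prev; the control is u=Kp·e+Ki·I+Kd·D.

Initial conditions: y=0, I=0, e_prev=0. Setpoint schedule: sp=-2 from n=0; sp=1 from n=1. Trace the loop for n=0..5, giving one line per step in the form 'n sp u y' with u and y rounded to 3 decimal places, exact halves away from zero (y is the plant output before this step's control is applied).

(exact arithmetic carried between steps; '≈' marks a value shown rounded to 6 d.p. or computed from one; I and e_prev carry over from the previous line; the table rounds u and y to 3 d.p., halves away from zero)
n=0: y=0, sp=-2, e=sp−y=-2; I=-2, D=e−e_prev=-2; u=2·(-2)+3/2·(-2)+3/2·(-2)=-10; next y=7/10·0+1/2·(-10)=-5
n=1: y=-5, sp=1, e=sp−y=6; I=4, D=e−e_prev=8; u=2·6+3/2·4+3/2·8=30; next y=7/10·(-5)+1/2·30=11.5
n=2: y=11.5, sp=1, e=sp−y=-10.5; I=-6.5, D=e−e_prev=-16.5; u=2·(-10.5)+3/2·(-6.5)+3/2·(-16.5)=-55.5; next y=7/10·11.5+1/2·(-55.5)=-19.7
n=3: y=-19.7, sp=1, e=sp−y=20.7; I=14.2, D=e−e_prev=31.2; u=2·20.7+3/2·14.2+3/2·31.2=109.5; next y=7/10·(-19.7)+1/2·109.5=40.96
n=4: y=40.96, sp=1, e=sp−y=-39.96; I=-25.76, D=e−e_prev=-60.66; u=2·(-39.96)+3/2·(-25.76)+3/2·(-60.66)=-209.55; next y=7/10·40.96+1/2·(-209.55)=-76.103
n=5: y=-76.103, sp=1, e=sp−y=77.103; I=51.343, D=e−e_prev=117.063; u=2·77.103+3/2·51.343+3/2·117.063=406.815; next y=7/10·(-76.103)+1/2·406.815=150.1354

0 -2 -10.000 0.000
1 1 30.000 -5.000
2 1 -55.500 11.500
3 1 109.500 -19.700
4 1 -209.550 40.960
5 1 406.815 -76.103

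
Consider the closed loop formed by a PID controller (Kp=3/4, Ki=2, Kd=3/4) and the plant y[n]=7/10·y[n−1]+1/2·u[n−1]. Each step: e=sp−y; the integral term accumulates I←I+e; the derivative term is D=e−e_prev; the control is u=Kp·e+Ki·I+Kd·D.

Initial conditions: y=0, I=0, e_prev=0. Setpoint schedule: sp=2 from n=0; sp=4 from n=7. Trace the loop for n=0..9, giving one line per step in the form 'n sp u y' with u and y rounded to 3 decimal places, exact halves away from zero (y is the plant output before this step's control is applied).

(exact arithmetic carried between steps; '≈' marks a value shown rounded to 6 d.p. or computed from one; I and e_prev carry over from the previous line; the table rounds u and y to 3 d.p., halves away from zero)
n=0: y=0, sp=2, e=sp−y=2; I=2, D=e−e_prev=2; u=3/4·2+2·2+3/4·2=7; next y=7/10·0+1/2·7=3.5
n=1: y=3.5, sp=2, e=sp−y=-1.5; I=0.5, D=e−e_prev=-3.5; u=3/4·(-1.5)+2·0.5+3/4·(-3.5)=-2.75; next y=7/10·3.5+1/2·(-2.75)=1.075
n=2: y=1.075, sp=2, e=sp−y=0.925; I=1.425, D=e−e_prev=2.425; u=3/4·0.925+2·1.425+3/4·2.425=5.3625; next y=7/10·1.075+1/2·5.3625=3.43375
n=3: y=3.43375, sp=2, e=sp−y=-1.43375; I=-0.00875, D=e−e_prev=-2.35875; u=3/4·(-1.43375)+2·(-0.00875)+3/4·(-2.35875)=-2.861875; next y=7/10·3.43375+1/2·(-2.861875)≈0.972688
n=4: y≈0.972688, sp=2, e=sp−y≈1.027313; I≈1.018563, D=e−e_prev≈2.461063; u=3/4·1.027313+2·1.018563+3/4·2.461063≈4.653406; next y=7/10·0.972688+1/2·4.653406≈3.007584
n=5: y≈3.007584, sp=2, e=sp−y≈-1.007584; I≈0.010978, D=e−e_prev≈-2.034897; u=3/4·(-1.007584)+2·0.010978+3/4·(-2.034897)≈-2.259905; next y=7/10·3.007584+1/2·(-2.259905)≈0.975357
n=6: y≈0.975357, sp=2, e=sp−y≈1.024643; I≈1.035621, D=e−e_prev≈2.032228; u=3/4·1.024643+2·1.035621+3/4·2.032228≈4.363896; next y=7/10·0.975357+1/2·4.363896≈2.864698
n=7: y≈2.864698, sp=4, e=sp−y≈1.135302; I≈2.170924, D=e−e_prev≈0.110659; u=3/4·1.135302+2·2.170924+3/4·0.110659≈5.276318; next y=7/10·2.864698+1/2·5.276318≈4.643448
n=8: y≈4.643448, sp=4, e=sp−y≈-0.643448; I≈1.527476, D=e−e_prev≈-1.778750; u=3/4·(-0.643448)+2·1.527476+3/4·(-1.778750)≈1.238304; next y=7/10·4.643448+1/2·1.238304≈3.869565
n=9: y≈3.869565, sp=4, e=sp−y≈0.130435; I≈1.657911, D=e−e_prev≈0.773882; u=3/4·0.130435+2·1.657911+3/4·0.773882≈3.994059; next y=7/10·3.869565+1/2·3.994059≈4.705725

0 2 7.000 0.000
1 2 -2.750 3.500
2 2 5.363 1.075
3 2 -2.862 3.434
4 2 4.653 0.973
5 2 -2.260 3.008
6 2 4.364 0.975
7 4 5.276 2.865
8 4 1.238 4.643
9 4 3.994 3.870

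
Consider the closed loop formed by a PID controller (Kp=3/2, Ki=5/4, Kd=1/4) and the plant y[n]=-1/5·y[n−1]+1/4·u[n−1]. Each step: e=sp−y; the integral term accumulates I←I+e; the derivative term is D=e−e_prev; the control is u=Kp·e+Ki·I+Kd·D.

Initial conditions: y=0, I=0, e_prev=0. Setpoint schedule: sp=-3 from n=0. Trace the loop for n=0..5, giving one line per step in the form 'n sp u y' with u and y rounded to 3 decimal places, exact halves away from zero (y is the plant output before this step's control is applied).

(exact arithmetic carried between steps; '≈' marks a value shown rounded to 6 d.p. or computed from one; I and e_prev carry over from the previous line; the table rounds u and y to 3 d.p., halves away from zero)
n=0: y=0, sp=-3, e=sp−y=-3; I=-3, D=e−e_prev=-3; u=3/2·(-3)+5/4·(-3)+1/4·(-3)=-9; next y=-1/5·0+1/4·(-9)=-2.25
n=1: y=-2.25, sp=-3, e=sp−y=-0.75; I=-3.75, D=e−e_prev=2.25; u=3/2·(-0.75)+5/4·(-3.75)+1/4·2.25=-5.25; next y=-1/5·(-2.25)+1/4·(-5.25)=-0.8625
n=2: y=-0.8625, sp=-3, e=sp−y=-2.1375; I=-5.8875, D=e−e_prev=-1.3875; u=3/2·(-2.1375)+5/4·(-5.8875)+1/4·(-1.3875)=-10.9125; next y=-1/5·(-0.8625)+1/4·(-10.9125)=-2.555625
n=3: y=-2.555625, sp=-3, e=sp−y=-0.444375; I=-6.331875, D=e−e_prev=1.693125; u=3/2·(-0.444375)+5/4·(-6.331875)+1/4·1.693125=-8.158125; next y=-1/5·(-2.555625)+1/4·(-8.158125)≈-1.528406
n=4: y≈-1.528406, sp=-3, e=sp−y≈-1.471594; I≈-7.803469, D=e−e_prev≈-1.027219; u=3/2·(-1.471594)+5/4·(-7.803469)+1/4·(-1.027219)≈-12.218531; next y=-1/5·(-1.528406)+1/4·(-12.218531)≈-2.748952
n=5: y≈-2.748952, sp=-3, e=sp−y≈-0.251048; I≈-8.054517, D=e−e_prev≈1.220545; u=3/2·(-0.251048)+5/4·(-8.054517)+1/4·1.220545≈-10.139583; next y=-1/5·(-2.748952)+1/4·(-10.139583)≈-1.985105

0 -3 -9.000 0.000
1 -3 -5.250 -2.250
2 -3 -10.913 -0.863
3 -3 -8.158 -2.556
4 -3 -12.219 -1.528
5 -3 -10.140 -2.749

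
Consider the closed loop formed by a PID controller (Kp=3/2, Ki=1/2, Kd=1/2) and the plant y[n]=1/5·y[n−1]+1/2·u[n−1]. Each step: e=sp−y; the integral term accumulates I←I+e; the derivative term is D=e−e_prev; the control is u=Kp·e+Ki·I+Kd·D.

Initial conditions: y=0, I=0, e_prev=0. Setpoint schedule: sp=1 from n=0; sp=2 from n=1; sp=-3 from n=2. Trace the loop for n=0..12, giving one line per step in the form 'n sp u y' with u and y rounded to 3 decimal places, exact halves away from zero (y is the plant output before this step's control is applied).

(exact arithmetic carried between steps; '≈' marks a value shown rounded to 6 d.p. or computed from one; I and e_prev carry over from the previous line; the table rounds u and y to 3 d.p., halves away from zero)
n=0: y=0, sp=1, e=sp−y=1; I=1, D=e−e_prev=1; u=3/2·1+1/2·1+1/2·1=2.5; next y=1/5·0+1/2·2.5=1.25
n=1: y=1.25, sp=2, e=sp−y=0.75; I=1.75, D=e−e_prev=-0.25; u=3/2·0.75+1/2·1.75+1/2·(-0.25)=1.875; next y=1/5·1.25+1/2·1.875=1.1875
n=2: y=1.1875, sp=-3, e=sp−y=-4.1875; I=-2.4375, D=e−e_prev=-4.9375; u=3/2·(-4.1875)+1/2·(-2.4375)+1/2·(-4.9375)=-9.96875; next y=1/5·1.1875+1/2·(-9.96875)=-4.746875
n=3: y=-4.746875, sp=-3, e=sp−y=1.746875; I=-0.690625, D=e−e_prev=5.934375; u=3/2·1.746875+1/2·(-0.690625)+1/2·5.934375≈5.242188; next y=1/5·(-4.746875)+1/2·5.242188≈1.671719
n=4: y≈1.671719, sp=-3, e=sp−y≈-4.671719; I≈-5.362344, D=e−e_prev≈-6.418594; u=3/2·(-4.671719)+1/2·(-5.362344)+1/2·(-6.418594)≈-12.898047; next y=1/5·1.671719+1/2·(-12.898047)≈-6.114680
n=5: y≈-6.114680, sp=-3, e=sp−y≈3.114680; I≈-2.247664, D=e−e_prev≈7.786398; u=3/2·3.114680+1/2·(-2.247664)+1/2·7.786398≈7.441387; next y=1/5·(-6.114680)+1/2·7.441387≈2.497757
n=6: y≈2.497757, sp=-3, e=sp−y≈-5.497757; I≈-7.745421, D=e−e_prev≈-8.612437; u=3/2·(-5.497757)+1/2·(-7.745421)+1/2·(-8.612437)≈-16.425565; next y=1/5·2.497757+1/2·(-16.425565)≈-7.713231
n=7: y≈-7.713231, sp=-3, e=sp−y≈4.713231; I≈-3.032190, D=e−e_prev≈10.210989; u=3/2·4.713231+1/2·(-3.032190)+1/2·10.210989≈10.659246; next y=1/5·(-7.713231)+1/2·10.659246≈3.786977
n=8: y≈3.786977, sp=-3, e=sp−y≈-6.786977; I≈-9.819167, D=e−e_prev≈-11.500208; u=3/2·(-6.786977)+1/2·(-9.819167)+1/2·(-11.500208)≈-20.840153; next y=1/5·3.786977+1/2·(-20.840153)≈-9.662681
n=9: y≈-9.662681, sp=-3, e=sp−y≈6.662681; I≈-3.156486, D=e−e_prev≈13.449658; u=3/2·6.662681+1/2·(-3.156486)+1/2·13.449658≈15.140607; next y=1/5·(-9.662681)+1/2·15.140607≈5.637767
n=10: y≈5.637767, sp=-3, e=sp−y≈-8.637767; I≈-11.794254, D=e−e_prev≈-15.300448; u=3/2·(-8.637767)+1/2·(-11.794254)+1/2·(-15.300448)≈-26.504002; next y=1/5·5.637767+1/2·(-26.504002)≈-12.124448
n=11: y≈-12.124448, sp=-3, e=sp−y≈9.124448; I≈-2.669806, D=e−e_prev≈17.762215; u=3/2·9.124448+1/2·(-2.669806)+1/2·17.762215≈21.232876; next y=1/5·(-12.124448)+1/2·21.232876≈8.191548
n=12: y≈8.191548, sp=-3, e=sp−y≈-11.191548; I≈-13.861354, D=e−e_prev≈-20.315996; u=3/2·(-11.191548)+1/2·(-13.861354)+1/2·(-20.315996)≈-33.875998; next y=1/5·8.191548+1/2·(-33.875998)≈-15.299689

0 1 2.500 0.000
1 2 1.875 1.250
2 -3 -9.969 1.188
3 -3 5.242 -4.747
4 -3 -12.898 1.672
5 -3 7.441 -6.115
6 -3 -16.426 2.498
7 -3 10.659 -7.713
8 -3 -20.840 3.787
9 -3 15.141 -9.663
10 -3 -26.504 5.638
11 -3 21.233 -12.124
12 -3 -33.876 8.192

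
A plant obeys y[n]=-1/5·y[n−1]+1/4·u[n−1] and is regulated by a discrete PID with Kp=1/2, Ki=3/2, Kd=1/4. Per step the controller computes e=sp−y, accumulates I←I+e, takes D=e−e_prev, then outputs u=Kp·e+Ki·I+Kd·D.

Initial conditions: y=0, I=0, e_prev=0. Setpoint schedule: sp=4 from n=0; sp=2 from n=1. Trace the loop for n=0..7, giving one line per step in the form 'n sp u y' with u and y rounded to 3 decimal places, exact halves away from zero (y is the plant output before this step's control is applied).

0 4 9.000 0.000
1 2 4.438 2.250
2 2 8.704 0.659
3 2 7.202 2.044
4 2 8.950 1.392
5 2 8.422 1.959
6 2 9.178 1.714
7 2 9.010 1.952

(exact arithmetic carried between steps; '≈' marks a value shown rounded to 6 d.p. or computed from one; I and e_prev carry over from the previous line; the table rounds u and y to 3 d.p., halves away from zero)
n=0: y=0, sp=4, e=sp−y=4; I=4, D=e−e_prev=4; u=1/2·4+3/2·4+1/4·4=9; next y=-1/5·0+1/4·9=2.25
n=1: y=2.25, sp=2, e=sp−y=-0.25; I=3.75, D=e−e_prev=-4.25; u=1/2·(-0.25)+3/2·3.75+1/4·(-4.25)=4.4375; next y=-1/5·2.25+1/4·4.4375=0.659375
n=2: y=0.659375, sp=2, e=sp−y=1.340625; I=5.090625, D=e−e_prev=1.590625; u=1/2·1.340625+3/2·5.090625+1/4·1.590625≈8.703906; next y=-1/5·0.659375+1/4·8.703906≈2.044102
n=3: y≈2.044102, sp=2, e=sp−y≈-0.044102; I≈5.046523, D=e−e_prev≈-1.384727; u=1/2·(-0.044102)+3/2·5.046523+1/4·(-1.384727)≈7.201553; next y=-1/5·2.044102+1/4·7.201553≈1.391568
n=4: y≈1.391568, sp=2, e=sp−y≈0.608432; I≈5.654956, D=e−e_prev≈0.652534; u=1/2·0.608432+3/2·5.654956+1/4·0.652534≈8.949783; next y=-1/5·1.391568+1/4·8.949783≈1.959132
n=5: y≈1.959132, sp=2, e=sp−y≈0.040868; I≈5.695823, D=e−e_prev≈-0.567564; u=1/2·0.040868+3/2·5.695823+1/4·(-0.567564)≈8.422278; next y=-1/5·1.959132+1/4·8.422278≈1.713743
n=6: y≈1.713743, sp=2, e=sp−y≈0.286257; I≈5.982080, D=e−e_prev≈0.245389; u=1/2·0.286257+3/2·5.982080+1/4·0.245389≈9.177596; next y=-1/5·1.713743+1/4·9.177596≈1.951650
n=7: y≈1.951650, sp=2, e=sp−y≈0.048350; I≈6.030430, D=e−e_prev≈-0.237907; u=1/2·0.048350+3/2·6.030430+1/4·(-0.237907)≈9.010343; next y=-1/5·1.951650+1/4·9.010343≈1.862256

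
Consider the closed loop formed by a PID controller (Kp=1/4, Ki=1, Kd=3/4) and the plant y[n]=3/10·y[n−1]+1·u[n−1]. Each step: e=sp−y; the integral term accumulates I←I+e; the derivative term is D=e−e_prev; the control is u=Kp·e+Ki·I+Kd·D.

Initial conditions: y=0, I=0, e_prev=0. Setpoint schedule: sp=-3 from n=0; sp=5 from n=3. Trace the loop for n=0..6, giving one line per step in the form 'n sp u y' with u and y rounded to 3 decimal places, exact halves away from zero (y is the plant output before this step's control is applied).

(exact arithmetic carried between steps; '≈' marks a value shown rounded to 6 d.p. or computed from one; I and e_prev carry over from the previous line; the table rounds u and y to 3 d.p., halves away from zero)
n=0: y=0, sp=-3, e=sp−y=-3; I=-3, D=e−e_prev=-3; u=1/4·(-3)+1·(-3)+3/4·(-3)=-6; next y=3/10·0+1·(-6)=-6
n=1: y=-6, sp=-3, e=sp−y=3; I=0, D=e−e_prev=6; u=1/4·3+1·0+3/4·6=5.25; next y=3/10·(-6)+1·5.25=3.45
n=2: y=3.45, sp=-3, e=sp−y=-6.45; I=-6.45, D=e−e_prev=-9.45; u=1/4·(-6.45)+1·(-6.45)+3/4·(-9.45)=-15.15; next y=3/10·3.45+1·(-15.15)=-14.115
n=3: y=-14.115, sp=5, e=sp−y=19.115; I=12.665, D=e−e_prev=25.565; u=1/4·19.115+1·12.665+3/4·25.565=36.6175; next y=3/10·(-14.115)+1·36.6175=32.383
n=4: y=32.383, sp=5, e=sp−y=-27.383; I=-14.718, D=e−e_prev=-46.498; u=1/4·(-27.383)+1·(-14.718)+3/4·(-46.498)=-56.43725; next y=3/10·32.383+1·(-56.43725)=-46.72235
n=5: y=-46.72235, sp=5, e=sp−y=51.72235; I=37.00435, D=e−e_prev=79.10535; u=1/4·51.72235+1·37.00435+3/4·79.10535=109.26395; next y=3/10·(-46.72235)+1·109.26395=95.247245
n=6: y=95.247245, sp=5, e=sp−y=-90.247245; I=-53.242895, D=e−e_prev=-141.969595; u=1/4·(-90.247245)+1·(-53.242895)+3/4·(-141.969595)≈-182.281903; next y=3/10·95.247245+1·(-182.281903)≈-153.707729

0 -3 -6.000 0.000
1 -3 5.250 -6.000
2 -3 -15.150 3.450
3 5 36.618 -14.115
4 5 -56.437 32.383
5 5 109.264 -46.722
6 5 -182.282 95.247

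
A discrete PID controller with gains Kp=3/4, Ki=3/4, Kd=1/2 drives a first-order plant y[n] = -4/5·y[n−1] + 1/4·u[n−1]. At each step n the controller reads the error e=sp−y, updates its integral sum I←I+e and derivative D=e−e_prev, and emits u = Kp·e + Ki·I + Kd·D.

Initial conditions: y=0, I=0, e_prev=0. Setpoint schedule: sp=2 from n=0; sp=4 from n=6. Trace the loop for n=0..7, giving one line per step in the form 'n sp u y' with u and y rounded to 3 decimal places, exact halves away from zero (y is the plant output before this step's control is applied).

0 2 4.000 0.000
1 2 2.500 1.000
2 2 6.100 -0.175
3 2 3.464 1.665
4 2 8.897 -0.466
5 2 3.555 2.597
6 4 16.211 -1.189
7 4 4.824 5.004

(exact arithmetic carried between steps; '≈' marks a value shown rounded to 6 d.p. or computed from one; I and e_prev carry over from the previous line; the table rounds u and y to 3 d.p., halves away from zero)
n=0: y=0, sp=2, e=sp−y=2; I=2, D=e−e_prev=2; u=3/4·2+3/4·2+1/2·2=4; next y=-4/5·0+1/4·4=1
n=1: y=1, sp=2, e=sp−y=1; I=3, D=e−e_prev=-1; u=3/4·1+3/4·3+1/2·(-1)=2.5; next y=-4/5·1+1/4·2.5=-0.175
n=2: y=-0.175, sp=2, e=sp−y=2.175; I=5.175, D=e−e_prev=1.175; u=3/4·2.175+3/4·5.175+1/2·1.175=6.1; next y=-4/5·(-0.175)+1/4·6.1=1.665
n=3: y=1.665, sp=2, e=sp−y=0.335; I=5.51, D=e−e_prev=-1.84; u=3/4·0.335+3/4·5.51+1/2·(-1.84)=3.46375; next y=-4/5·1.665+1/4·3.46375≈-0.466063
n=4: y≈-0.466063, sp=2, e=sp−y≈2.466063; I≈7.976063, D=e−e_prev≈2.131063; u=3/4·2.466063+3/4·7.976063+1/2·2.131063≈8.897125; next y=-4/5·(-0.466063)+1/4·8.897125≈2.597131
n=5: y≈2.597131, sp=2, e=sp−y≈-0.597131; I≈7.378931, D=e−e_prev≈-3.063194; u=3/4·(-0.597131)+3/4·7.378931+1/2·(-3.063194)≈3.554753; next y=-4/5·2.597131+1/4·3.554753≈-1.189017
n=6: y≈-1.189017, sp=4, e=sp−y≈5.189017; I≈12.567948, D=e−e_prev≈5.786148; u=3/4·5.189017+3/4·12.567948+1/2·5.786148≈16.210798; next y=-4/5·(-1.189017)+1/4·16.210798≈5.003913
n=7: y≈5.003913, sp=4, e=sp−y≈-1.003913; I≈11.564035, D=e−e_prev≈-6.192929; u=3/4·(-1.003913)+3/4·11.564035+1/2·(-6.192929)≈4.823627; next y=-4/5·5.003913+1/4·4.823627≈-2.797223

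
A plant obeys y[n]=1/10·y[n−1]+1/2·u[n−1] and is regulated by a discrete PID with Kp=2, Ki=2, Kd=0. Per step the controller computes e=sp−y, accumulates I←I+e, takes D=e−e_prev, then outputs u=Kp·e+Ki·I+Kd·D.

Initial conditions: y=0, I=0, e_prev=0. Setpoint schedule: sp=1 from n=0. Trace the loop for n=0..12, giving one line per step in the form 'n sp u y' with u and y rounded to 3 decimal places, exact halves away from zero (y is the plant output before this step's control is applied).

0 1 4.000 0.000
1 1 -2.000 2.000
2 1 7.200 -0.800
3 1 -6.480 3.520
4 1 14.112 -2.888
5 1 -16.733 6.767
6 1 29.560 -7.690
7 1 -39.864 14.011
8 1 64.282 -18.531
9 1 -91.931 30.288
10 1 142.391 -42.937
11 1 -209.090 66.902
12 1 318.133 -97.855

(exact arithmetic carried between steps; '≈' marks a value shown rounded to 6 d.p. or computed from one; I and e_prev carry over from the previous line; the table rounds u and y to 3 d.p., halves away from zero)
n=0: y=0, sp=1, e=sp−y=1; I=1, D=e−e_prev=1; u=2·1+2·1+0·1=4; next y=1/10·0+1/2·4=2
n=1: y=2, sp=1, e=sp−y=-1; I=0, D=e−e_prev=-2; u=2·(-1)+2·0+0·(-2)=-2; next y=1/10·2+1/2·(-2)=-0.8
n=2: y=-0.8, sp=1, e=sp−y=1.8; I=1.8, D=e−e_prev=2.8; u=2·1.8+2·1.8+0·2.8=7.2; next y=1/10·(-0.8)+1/2·7.2=3.52
n=3: y=3.52, sp=1, e=sp−y=-2.52; I=-0.72, D=e−e_prev=-4.32; u=2·(-2.52)+2·(-0.72)+0·(-4.32)=-6.48; next y=1/10·3.52+1/2·(-6.48)=-2.888
n=4: y=-2.888, sp=1, e=sp−y=3.888; I=3.168, D=e−e_prev=6.408; u=2·3.888+2·3.168+0·6.408=14.112; next y=1/10·(-2.888)+1/2·14.112=6.7672
n=5: y=6.7672, sp=1, e=sp−y=-5.7672; I=-2.5992, D=e−e_prev=-9.6552; u=2·(-5.7672)+2·(-2.5992)+0·(-9.6552)=-16.7328; next y=1/10·6.7672+1/2·(-16.7328)=-7.68968
n=6: y=-7.68968, sp=1, e=sp−y=8.68968; I=6.09048, D=e−e_prev=14.45688; u=2·8.68968+2·6.09048+0·14.45688=29.56032; next y=1/10·(-7.68968)+1/2·29.56032=14.011192
n=7: y=14.011192, sp=1, e=sp−y=-13.011192; I=-6.920712, D=e−e_prev=-21.700872; u=2·(-13.011192)+2·(-6.920712)+0·(-21.700872)=-39.863808; next y=1/10·14.011192+1/2·(-39.863808)≈-18.530785
n=8: y≈-18.530785, sp=1, e=sp−y≈19.530785; I≈12.610073, D=e−e_prev≈32.541977; u=2·19.530785+2·12.610073+0·32.541977≈64.281715; next y=1/10·(-18.530785)+1/2·64.281715≈30.287779
n=9: y≈30.287779, sp=1, e=sp−y≈-29.287779; I≈-16.677706, D=e−e_prev≈-48.818564; u=2·(-29.287779)+2·(-16.677706)+0·(-48.818564)≈-91.930971; next y=1/10·30.287779+1/2·(-91.930971)≈-42.936708
n=10: y≈-42.936708, sp=1, e=sp−y≈43.936708; I≈27.259001, D=e−e_prev≈73.224487; u=2·43.936708+2·27.259001+0·73.224487≈142.391417; next y=1/10·(-42.936708)+1/2·142.391417≈66.902038
n=11: y≈66.902038, sp=1, e=sp−y≈-65.902038; I≈-38.643037, D=e−e_prev≈-109.838746; u=2·(-65.902038)+2·(-38.643037)+0·(-109.838746)≈-209.090150; next y=1/10·66.902038+1/2·(-209.090150)≈-97.854871
n=12: y≈-97.854871, sp=1, e=sp−y≈98.854871; I≈60.211834, D=e−e_prev≈164.756909; u=2·98.854871+2·60.211834+0·164.756909≈318.133410; next y=1/10·(-97.854871)+1/2·318.133410≈149.281218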